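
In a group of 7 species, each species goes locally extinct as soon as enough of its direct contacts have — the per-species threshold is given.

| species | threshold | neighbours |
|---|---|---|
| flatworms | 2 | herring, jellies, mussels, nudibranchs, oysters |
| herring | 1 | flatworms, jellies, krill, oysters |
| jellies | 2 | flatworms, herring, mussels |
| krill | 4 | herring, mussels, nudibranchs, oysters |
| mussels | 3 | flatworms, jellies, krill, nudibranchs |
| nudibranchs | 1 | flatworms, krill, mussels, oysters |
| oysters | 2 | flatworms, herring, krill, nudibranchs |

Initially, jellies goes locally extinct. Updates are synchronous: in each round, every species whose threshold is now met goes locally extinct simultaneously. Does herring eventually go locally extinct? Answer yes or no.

Round 1 — jellies goes locally extinct (initial).
Round 2 — checking thresholds:
  flatworms: 1 of 5 neighbours < 2, below threshold.
  herring: 1 of 4 neighbours ≥ 1, goes locally extinct.
  mussels: 1 of 4 neighbours < 3, below threshold.
Round 3 — checking thresholds:
  flatworms: 2 of 5 neighbours ≥ 2, goes locally extinct.
  krill: 1 of 4 neighbours < 4, below threshold.
  mussels: 1 of 4 neighbours < 3, below threshold.
  oysters: 1 of 4 neighbours < 2, below threshold.
Round 4 — checking thresholds:
  krill: 1 of 4 neighbours < 4, below threshold.
  mussels: 2 of 4 neighbours < 3, below threshold.
  nudibranchs: 1 of 4 neighbours ≥ 1, goes locally extinct.
  oysters: 2 of 4 neighbours ≥ 2, goes locally extinct.
Round 5 — checking thresholds:
  krill: 3 of 4 neighbours < 4, below threshold.
  mussels: 3 of 4 neighbours ≥ 3, goes locally extinct.
Round 6 — checking thresholds:
  krill: 4 of 4 neighbours ≥ 4, goes locally extinct.
Round 7 — no new extinctions; cascade stops.

yes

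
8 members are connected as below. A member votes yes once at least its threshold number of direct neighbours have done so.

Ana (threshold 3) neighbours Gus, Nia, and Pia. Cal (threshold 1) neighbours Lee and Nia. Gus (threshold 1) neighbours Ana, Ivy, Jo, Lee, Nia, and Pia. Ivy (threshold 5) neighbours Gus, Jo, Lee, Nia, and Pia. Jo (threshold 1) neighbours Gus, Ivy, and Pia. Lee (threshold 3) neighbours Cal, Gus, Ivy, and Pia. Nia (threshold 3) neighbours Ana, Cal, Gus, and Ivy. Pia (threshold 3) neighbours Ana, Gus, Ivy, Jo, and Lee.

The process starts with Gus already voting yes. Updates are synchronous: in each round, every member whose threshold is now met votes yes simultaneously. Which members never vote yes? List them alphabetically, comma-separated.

Ana, Cal, Ivy, Lee, Nia, Pia

Round 1 — Gus votes yes (initial).
Round 2 — checking thresholds:
  Ana: 1 of 3 neighbours < 3, holds.
  Ivy: 1 of 5 neighbours < 5, holds.
  Jo: 1 of 3 neighbours ≥ 1, votes yes.
  Lee: 1 of 4 neighbours < 3, holds.
  Nia: 1 of 4 neighbours < 3, holds.
  Pia: 1 of 5 neighbours < 3, holds.
Round 3 — no new yes votes; cascade stops.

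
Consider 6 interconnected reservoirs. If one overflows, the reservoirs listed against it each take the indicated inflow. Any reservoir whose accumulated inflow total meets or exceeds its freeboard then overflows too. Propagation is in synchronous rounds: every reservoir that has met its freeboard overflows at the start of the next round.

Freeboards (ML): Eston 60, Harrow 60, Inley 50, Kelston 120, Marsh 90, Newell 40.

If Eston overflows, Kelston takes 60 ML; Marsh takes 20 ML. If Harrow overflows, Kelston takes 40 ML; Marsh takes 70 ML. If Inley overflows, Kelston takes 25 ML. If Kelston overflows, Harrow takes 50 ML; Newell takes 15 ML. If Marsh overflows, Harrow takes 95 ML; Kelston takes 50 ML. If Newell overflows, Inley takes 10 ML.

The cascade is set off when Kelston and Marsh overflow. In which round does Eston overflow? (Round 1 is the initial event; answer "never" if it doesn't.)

Round 1 — Kelston, Marsh overflow (initial).
  Harrow: +50+95 → 145 ≥ 60
  Newell: +15 → 15 < 40
Round 2 — Harrow overflows.
No further overflows.

never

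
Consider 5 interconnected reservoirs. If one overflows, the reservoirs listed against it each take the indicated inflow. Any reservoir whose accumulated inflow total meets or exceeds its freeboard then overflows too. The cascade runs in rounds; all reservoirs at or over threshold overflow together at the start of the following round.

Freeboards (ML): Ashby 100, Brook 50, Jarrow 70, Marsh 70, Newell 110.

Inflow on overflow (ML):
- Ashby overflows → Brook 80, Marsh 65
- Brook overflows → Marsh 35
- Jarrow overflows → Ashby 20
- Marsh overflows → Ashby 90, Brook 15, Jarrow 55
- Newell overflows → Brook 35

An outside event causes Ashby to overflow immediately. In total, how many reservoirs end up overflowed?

Round 1 — Ashby overflows (initial).
  Brook: +80 → 80 ≥ 50
  Marsh: +65 → 65 < 70
Round 2 — Brook overflows.
  Marsh: +35 → 100 ≥ 70
Round 3 — Marsh overflows.
  Jarrow: +55 → 55 < 70
No further overflows.

3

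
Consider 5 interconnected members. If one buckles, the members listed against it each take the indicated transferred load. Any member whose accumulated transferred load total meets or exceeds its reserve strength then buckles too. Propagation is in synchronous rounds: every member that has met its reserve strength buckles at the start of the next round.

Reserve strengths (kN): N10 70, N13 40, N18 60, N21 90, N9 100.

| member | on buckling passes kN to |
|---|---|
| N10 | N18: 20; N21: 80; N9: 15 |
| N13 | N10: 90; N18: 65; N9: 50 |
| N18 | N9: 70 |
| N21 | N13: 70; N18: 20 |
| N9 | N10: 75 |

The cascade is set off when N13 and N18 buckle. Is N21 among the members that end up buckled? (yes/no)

Round 1 — N13, N18 buckle (initial).
  N10: +90 → 90 ≥ 70
  N9: +50+70 → 120 ≥ 100
Round 2 — N10, N9 buckle.
  N21: +80 → 80 < 90
No further bucklings.

no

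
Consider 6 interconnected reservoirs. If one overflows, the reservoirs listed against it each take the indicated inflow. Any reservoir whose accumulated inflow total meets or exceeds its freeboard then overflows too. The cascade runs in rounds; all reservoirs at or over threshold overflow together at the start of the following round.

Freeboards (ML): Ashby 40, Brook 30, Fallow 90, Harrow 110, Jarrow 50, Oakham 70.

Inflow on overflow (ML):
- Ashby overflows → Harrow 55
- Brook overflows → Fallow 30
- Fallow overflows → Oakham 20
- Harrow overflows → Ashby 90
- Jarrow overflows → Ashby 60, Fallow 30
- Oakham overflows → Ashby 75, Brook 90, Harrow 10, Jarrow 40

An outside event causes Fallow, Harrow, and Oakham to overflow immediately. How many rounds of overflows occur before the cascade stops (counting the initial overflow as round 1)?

2

Round 1 — Fallow, Harrow, Oakham overflow (initial).
  Ashby: +90+75 → 165 ≥ 40
  Brook: +90 → 90 ≥ 30
  Jarrow: +40 → 40 < 50
Round 2 — Ashby, Brook overflow.
No further overflows.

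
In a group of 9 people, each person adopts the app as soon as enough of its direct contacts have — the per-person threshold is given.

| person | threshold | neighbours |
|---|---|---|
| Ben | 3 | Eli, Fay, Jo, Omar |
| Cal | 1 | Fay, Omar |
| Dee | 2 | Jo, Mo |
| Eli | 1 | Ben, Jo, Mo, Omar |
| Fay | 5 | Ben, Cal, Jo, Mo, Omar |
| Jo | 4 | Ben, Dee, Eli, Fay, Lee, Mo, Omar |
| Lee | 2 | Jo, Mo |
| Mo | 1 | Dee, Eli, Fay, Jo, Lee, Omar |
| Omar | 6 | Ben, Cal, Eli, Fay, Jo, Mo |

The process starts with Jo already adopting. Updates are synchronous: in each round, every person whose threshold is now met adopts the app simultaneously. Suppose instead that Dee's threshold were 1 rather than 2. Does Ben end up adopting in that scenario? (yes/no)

no

With Dee's threshold at 1:
Round 1 — Jo adopts the app (initial).
Round 2 — checking thresholds:
  Ben: 1 of 4 neighbours < 3, not yet.
  Dee: 1 of 2 neighbours ≥ 1, adopts the app.
  Eli: 1 of 4 neighbours ≥ 1, adopts the app.
  Fay: 1 of 5 neighbours < 5, not yet.
  Lee: 1 of 2 neighbours < 2, not yet.
  Mo: 1 of 6 neighbours ≥ 1, adopts the app.
  Omar: 1 of 6 neighbours < 6, not yet.
Round 3 — checking thresholds:
  Ben: 2 of 4 neighbours < 3, not yet.
  Fay: 2 of 5 neighbours < 5, not yet.
  Lee: 2 of 2 neighbours ≥ 2, adopts the app.
  Omar: 3 of 6 neighbours < 6, not yet.
Round 4 — no new adoptions; cascade stops.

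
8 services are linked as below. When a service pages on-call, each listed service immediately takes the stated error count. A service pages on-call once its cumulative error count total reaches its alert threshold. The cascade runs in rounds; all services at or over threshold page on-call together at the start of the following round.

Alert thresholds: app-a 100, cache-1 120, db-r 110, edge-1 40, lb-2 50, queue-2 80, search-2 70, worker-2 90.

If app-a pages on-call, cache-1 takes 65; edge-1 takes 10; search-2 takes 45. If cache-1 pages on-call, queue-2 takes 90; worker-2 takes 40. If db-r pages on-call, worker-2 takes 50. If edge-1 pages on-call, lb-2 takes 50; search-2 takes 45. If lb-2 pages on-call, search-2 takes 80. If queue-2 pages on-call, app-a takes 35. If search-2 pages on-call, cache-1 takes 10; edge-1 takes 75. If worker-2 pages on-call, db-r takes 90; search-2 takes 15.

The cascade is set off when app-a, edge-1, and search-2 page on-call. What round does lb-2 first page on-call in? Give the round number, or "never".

Round 1 — app-a, edge-1, search-2 page on-call (initial).
  cache-1: +65+10 → 75 < 120
  lb-2: +50 → 50 ≥ 50
Round 2 — lb-2 pages on-call.
No further pages.

2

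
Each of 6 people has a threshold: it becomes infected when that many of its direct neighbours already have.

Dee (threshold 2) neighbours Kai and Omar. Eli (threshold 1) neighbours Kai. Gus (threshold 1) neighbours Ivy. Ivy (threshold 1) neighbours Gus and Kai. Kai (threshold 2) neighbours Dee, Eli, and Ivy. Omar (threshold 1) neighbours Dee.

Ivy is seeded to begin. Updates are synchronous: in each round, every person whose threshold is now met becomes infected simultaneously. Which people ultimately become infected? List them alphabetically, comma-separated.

Gus, Ivy

Round 1 — Ivy becomes infected (initial).
Round 2 — checking thresholds:
  Gus: 1 of 1 neighbours ≥ 1, becomes infected.
  Kai: 1 of 3 neighbours < 2, not yet.
Round 3 — no new infections; cascade stops.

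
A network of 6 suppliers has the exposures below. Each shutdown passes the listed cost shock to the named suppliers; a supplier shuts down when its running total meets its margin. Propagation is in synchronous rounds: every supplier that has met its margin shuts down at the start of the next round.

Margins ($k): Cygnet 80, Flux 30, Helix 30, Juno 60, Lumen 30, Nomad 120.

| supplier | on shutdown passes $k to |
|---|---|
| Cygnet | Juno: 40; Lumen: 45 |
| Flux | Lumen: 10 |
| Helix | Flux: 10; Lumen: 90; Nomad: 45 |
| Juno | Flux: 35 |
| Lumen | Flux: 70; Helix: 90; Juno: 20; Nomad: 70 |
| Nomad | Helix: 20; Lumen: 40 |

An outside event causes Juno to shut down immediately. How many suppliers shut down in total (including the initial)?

Round 1 — Juno shuts down (initial).
  Flux: +35 → 35 ≥ 30
Round 2 — Flux shuts down.
  Lumen: +10 → 10 < 30
No further shutdowns.

2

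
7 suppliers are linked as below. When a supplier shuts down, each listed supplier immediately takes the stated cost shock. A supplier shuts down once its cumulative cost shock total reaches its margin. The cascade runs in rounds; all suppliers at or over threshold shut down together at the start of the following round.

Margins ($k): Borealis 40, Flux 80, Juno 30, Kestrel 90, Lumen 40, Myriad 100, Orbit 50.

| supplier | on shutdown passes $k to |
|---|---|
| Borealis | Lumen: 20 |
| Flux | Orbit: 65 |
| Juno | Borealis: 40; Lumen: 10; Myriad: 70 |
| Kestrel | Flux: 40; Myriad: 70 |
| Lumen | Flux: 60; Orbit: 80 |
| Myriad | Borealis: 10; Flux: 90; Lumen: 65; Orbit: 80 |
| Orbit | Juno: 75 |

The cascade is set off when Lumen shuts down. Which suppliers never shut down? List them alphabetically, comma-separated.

Round 1 — Lumen shuts down (initial).
  Flux: +60 → 60 < 80
  Orbit: +80 → 80 ≥ 50
Round 2 — Orbit shuts down.
  Juno: +75 → 75 ≥ 30
Round 3 — Juno shuts down.
  Borealis: +40 → 40 ≥ 40
  Myriad: +70 → 70 < 100
Round 4 — Borealis shuts down.
No further shutdowns.

Flux, Kestrel, Myriad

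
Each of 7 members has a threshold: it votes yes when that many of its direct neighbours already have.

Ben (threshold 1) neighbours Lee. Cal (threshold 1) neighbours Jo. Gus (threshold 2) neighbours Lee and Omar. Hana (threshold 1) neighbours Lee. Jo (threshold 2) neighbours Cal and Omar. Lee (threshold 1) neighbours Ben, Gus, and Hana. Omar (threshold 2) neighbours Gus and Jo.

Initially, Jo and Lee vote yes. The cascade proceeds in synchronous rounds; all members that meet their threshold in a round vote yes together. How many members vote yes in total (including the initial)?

5

Round 1 — Jo, Lee vote yes (initial).
Round 2 — checking thresholds:
  Ben: 1 of 1 neighbours ≥ 1, votes yes.
  Cal: 1 of 1 neighbours ≥ 1, votes yes.
  Gus: 1 of 2 neighbours < 2, below threshold.
  Hana: 1 of 1 neighbours ≥ 1, votes yes.
  Omar: 1 of 2 neighbours < 2, below threshold.
Round 3 — no new yes votes; cascade stops.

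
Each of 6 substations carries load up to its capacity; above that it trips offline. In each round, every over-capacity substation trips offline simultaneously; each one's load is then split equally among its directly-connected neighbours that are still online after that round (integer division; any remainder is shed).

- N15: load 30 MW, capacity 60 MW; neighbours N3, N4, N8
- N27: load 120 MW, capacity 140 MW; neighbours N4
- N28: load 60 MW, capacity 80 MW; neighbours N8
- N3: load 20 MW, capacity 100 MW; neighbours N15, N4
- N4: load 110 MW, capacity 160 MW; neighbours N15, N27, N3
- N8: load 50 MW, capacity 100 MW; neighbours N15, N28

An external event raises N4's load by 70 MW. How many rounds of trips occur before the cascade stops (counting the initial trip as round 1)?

3

Round 1 — N4 at 180 > 160. N4 trips offline.
  N4 sheds 180 MW to N15, N27, N3: 60 each.
    N15: 30+60 = 90 > 60
    N27: 120+60 = 180 > 140
    N3: 20+60 = 80 ≤ 100
Round 2 — N15, N27 trip offline.
  N15 sheds 90 MW to N3, N8: 45 each.
    N3: 80+45 = 125 > 100
    N8: 50+45 = 95 ≤ 100
  N27 sheds 180 MW: no online neighbours, lost.
Round 3 — N3 trips offline.
  N3 sheds 125 MW: no online neighbours, lost.
No further trips.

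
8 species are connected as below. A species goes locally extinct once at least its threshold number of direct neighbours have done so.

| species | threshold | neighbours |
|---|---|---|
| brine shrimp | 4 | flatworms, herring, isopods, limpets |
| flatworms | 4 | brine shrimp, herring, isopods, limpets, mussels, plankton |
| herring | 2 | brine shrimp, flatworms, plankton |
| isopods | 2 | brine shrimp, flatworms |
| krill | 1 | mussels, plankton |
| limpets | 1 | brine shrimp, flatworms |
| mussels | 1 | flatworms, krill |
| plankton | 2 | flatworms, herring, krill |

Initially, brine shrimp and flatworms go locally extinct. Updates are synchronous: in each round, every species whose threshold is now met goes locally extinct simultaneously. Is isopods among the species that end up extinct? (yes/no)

Round 1 — brine shrimp, flatworms go locally extinct (initial).
Round 2 — checking thresholds:
  herring: 2 of 3 neighbours ≥ 2, goes locally extinct.
  isopods: 2 of 2 neighbours ≥ 2, goes locally extinct.
  limpets: 2 of 2 neighbours ≥ 1, goes locally extinct.
  mussels: 1 of 2 neighbours ≥ 1, goes locally extinct.
  plankton: 1 of 3 neighbours < 2, below threshold.
Round 3 — checking thresholds:
  krill: 1 of 2 neighbours ≥ 1, goes locally extinct.
  plankton: 2 of 3 neighbours ≥ 2, goes locally extinct.
Round 4 — no new extinctions; cascade stops.

yes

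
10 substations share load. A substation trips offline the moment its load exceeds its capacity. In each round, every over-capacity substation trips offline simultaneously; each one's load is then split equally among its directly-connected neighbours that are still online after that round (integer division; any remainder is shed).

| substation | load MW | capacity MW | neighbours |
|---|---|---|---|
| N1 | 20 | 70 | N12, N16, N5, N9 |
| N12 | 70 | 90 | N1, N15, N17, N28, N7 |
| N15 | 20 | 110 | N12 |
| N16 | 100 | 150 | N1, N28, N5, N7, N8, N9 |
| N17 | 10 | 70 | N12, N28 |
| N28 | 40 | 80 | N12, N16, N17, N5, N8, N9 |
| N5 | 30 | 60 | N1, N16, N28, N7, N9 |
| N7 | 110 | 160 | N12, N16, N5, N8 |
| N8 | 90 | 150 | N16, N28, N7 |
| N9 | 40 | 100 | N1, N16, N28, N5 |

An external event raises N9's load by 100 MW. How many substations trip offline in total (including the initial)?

9

Round 1 — N9 at 140 > 100. N9 trips offline.
  N9 sheds 140 MW to N1, N16, N28, N5: 35 each.
    N1: 20+35 = 55 ≤ 70
    N16: 100+35 = 135 ≤ 150
    N28: 40+35 = 75 ≤ 80
    N5: 30+35 = 65 > 60
Round 2 — N5 trips offline.
  N5 sheds 65 MW to N1, N16, N28, N7: 16 each (1 lost).
    N1: 55+16 = 71 > 70
    N16: 135+16 = 151 > 150
    N28: 75+16 = 91 > 80
    N7: 110+16 = 126 ≤ 160
Round 3 — N1, N16, N28 trip offline.
  N1 sheds 71 MW to N12: 71 each.
    N12: 70+71 = 141 > 90
  N16 sheds 151 MW to N7, N8: 75 each (1 lost).
    N7: 126+75 = 201 > 160
    N8: 90+75 = 165 > 150
  N28 sheds 91 MW to N12, N17, N8: 30 each (1 lost).
    N12: 141+30 = 171 > 90
    N17: 10+30 = 40 ≤ 70
    N8: 165+30 = 195 > 150
Round 4 — N12, N7, N8 trip offline.
  N12 sheds 171 MW to N15, N17: 85 each (1 lost).
    N15: 20+85 = 105 ≤ 110
    N17: 40+85 = 125 > 70
  N7 sheds 201 MW: no online neighbours, lost.
  N8 sheds 195 MW: no online neighbours, lost.
Round 5 — N17 trips offline.
  N17 sheds 125 MW: no online neighbours, lost.
No further trips.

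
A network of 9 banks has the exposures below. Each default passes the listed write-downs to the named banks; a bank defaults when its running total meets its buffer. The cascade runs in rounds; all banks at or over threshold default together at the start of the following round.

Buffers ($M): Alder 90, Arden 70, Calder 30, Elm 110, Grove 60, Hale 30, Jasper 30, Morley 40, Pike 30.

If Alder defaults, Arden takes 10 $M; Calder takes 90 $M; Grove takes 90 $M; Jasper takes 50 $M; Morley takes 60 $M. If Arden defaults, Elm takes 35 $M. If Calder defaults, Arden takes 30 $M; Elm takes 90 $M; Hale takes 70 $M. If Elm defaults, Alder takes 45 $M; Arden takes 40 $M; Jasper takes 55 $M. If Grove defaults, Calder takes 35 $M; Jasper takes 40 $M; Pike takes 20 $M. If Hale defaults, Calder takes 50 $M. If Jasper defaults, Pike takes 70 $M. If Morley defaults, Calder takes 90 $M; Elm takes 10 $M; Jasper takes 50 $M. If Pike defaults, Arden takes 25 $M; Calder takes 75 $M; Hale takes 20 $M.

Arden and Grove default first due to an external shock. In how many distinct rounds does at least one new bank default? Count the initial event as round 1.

3

Round 1 — Arden, Grove default (initial).
  Calder: +35 → 35 ≥ 30
  Elm: +35 → 35 < 110
  Jasper: +40 → 40 ≥ 30
  Pike: +20 → 20 < 30
Round 2 — Calder, Jasper default.
  Elm: +90 → 125 ≥ 110
  Hale: +70 → 70 ≥ 30
  Pike: +70 → 90 ≥ 30
Round 3 — Elm, Hale, Pike default.
  Alder: +45 → 45 < 90
No further defaults.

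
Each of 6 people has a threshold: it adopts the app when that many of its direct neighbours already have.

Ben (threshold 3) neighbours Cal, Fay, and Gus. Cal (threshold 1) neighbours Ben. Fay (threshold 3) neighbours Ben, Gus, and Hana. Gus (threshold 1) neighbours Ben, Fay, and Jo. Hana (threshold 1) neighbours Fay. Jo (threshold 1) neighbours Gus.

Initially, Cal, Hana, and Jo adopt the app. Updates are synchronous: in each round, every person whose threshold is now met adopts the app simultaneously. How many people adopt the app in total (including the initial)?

4

Round 1 — Cal, Hana, Jo adopt the app (initial).
Round 2 — checking thresholds:
  Ben: 1 of 3 neighbours < 3, holds.
  Fay: 1 of 3 neighbours < 3, holds.
  Gus: 1 of 3 neighbours ≥ 1, adopts the app.
Round 3 — no new adoptions; cascade stops.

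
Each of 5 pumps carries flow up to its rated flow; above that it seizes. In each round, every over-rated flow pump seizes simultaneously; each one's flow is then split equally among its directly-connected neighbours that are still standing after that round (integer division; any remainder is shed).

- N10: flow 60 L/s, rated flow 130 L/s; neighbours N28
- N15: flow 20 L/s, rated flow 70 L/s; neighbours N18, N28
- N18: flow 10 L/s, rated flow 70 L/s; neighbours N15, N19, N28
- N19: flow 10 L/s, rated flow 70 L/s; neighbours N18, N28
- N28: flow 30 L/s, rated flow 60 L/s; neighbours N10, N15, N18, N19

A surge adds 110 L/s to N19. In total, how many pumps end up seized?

4

Round 1 — N19 at 120 > 70. N19 seizes.
  N19 sheds 120 L/s to N18, N28: 60 each.
    N18: 10+60 = 70 ≤ 70
    N28: 30+60 = 90 > 60
Round 2 — N28 seizes.
  N28 sheds 90 L/s to N10, N15, N18: 30 each.
    N10: 60+30 = 90 ≤ 130
    N15: 20+30 = 50 ≤ 70
    N18: 70+30 = 100 > 70
Round 3 — N18 seizes.
  N18 sheds 100 L/s to N15: 100 each.
    N15: 50+100 = 150 > 70
Round 4 — N15 seizes.
  N15 sheds 150 L/s: no online neighbours, lost.
No further seizures.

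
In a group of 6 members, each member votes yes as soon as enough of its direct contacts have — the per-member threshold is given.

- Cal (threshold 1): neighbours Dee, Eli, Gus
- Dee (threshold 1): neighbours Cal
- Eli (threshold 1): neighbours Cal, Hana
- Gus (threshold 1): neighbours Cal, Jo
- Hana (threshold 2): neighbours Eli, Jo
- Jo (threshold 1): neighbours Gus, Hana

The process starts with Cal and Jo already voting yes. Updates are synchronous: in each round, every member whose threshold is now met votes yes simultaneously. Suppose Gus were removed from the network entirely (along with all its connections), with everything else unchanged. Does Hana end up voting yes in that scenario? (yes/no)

With Gus removed:
Round 1 — Cal, Jo vote yes (initial).
Round 2 — checking thresholds:
  Dee: 1 of 1 neighbours ≥ 1, votes yes.
  Eli: 1 of 2 neighbours ≥ 1, votes yes.
  Hana: 1 of 2 neighbours < 2, not yet.
Round 3 — checking thresholds:
  Hana: 2 of 2 neighbours ≥ 2, votes yes.
Round 4 — no new yes votes; cascade stops.

yes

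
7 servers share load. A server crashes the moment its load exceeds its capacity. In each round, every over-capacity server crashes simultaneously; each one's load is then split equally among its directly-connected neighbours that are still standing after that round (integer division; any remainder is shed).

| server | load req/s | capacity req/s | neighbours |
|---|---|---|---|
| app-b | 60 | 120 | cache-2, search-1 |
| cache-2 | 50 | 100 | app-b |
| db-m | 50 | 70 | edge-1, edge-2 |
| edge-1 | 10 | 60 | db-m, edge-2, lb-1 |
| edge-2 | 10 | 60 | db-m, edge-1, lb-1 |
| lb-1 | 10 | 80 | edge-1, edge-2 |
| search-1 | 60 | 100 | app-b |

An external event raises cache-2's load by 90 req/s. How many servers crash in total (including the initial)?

3

Round 1 — cache-2 at 140 > 100. cache-2 crashes.
  cache-2 sheds 140 req/s to app-b: 140 each.
    app-b: 60+140 = 200 > 120
Round 2 — app-b crashes.
  app-b sheds 200 req/s to search-1: 200 each.
    search-1: 60+200 = 260 > 100
Round 3 — search-1 crashes.
  search-1 sheds 260 req/s: no online neighbours, lost.
No further crashes.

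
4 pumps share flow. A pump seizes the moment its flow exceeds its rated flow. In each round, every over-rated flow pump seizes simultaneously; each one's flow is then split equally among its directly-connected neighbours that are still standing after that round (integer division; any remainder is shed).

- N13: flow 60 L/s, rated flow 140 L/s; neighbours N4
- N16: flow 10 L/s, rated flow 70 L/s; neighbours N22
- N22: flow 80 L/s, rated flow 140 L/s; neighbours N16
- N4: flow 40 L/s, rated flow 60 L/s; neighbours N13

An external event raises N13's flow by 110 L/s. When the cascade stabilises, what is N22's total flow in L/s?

Round 1 — N13 at 170 > 140. N13 seizes.
  N13 sheds 170 L/s to N4: 170 each.
    N4: 40+170 = 210 > 60
Round 2 — N4 seizes.
  N4 sheds 210 L/s: no online neighbours, lost.
No further seizures.

80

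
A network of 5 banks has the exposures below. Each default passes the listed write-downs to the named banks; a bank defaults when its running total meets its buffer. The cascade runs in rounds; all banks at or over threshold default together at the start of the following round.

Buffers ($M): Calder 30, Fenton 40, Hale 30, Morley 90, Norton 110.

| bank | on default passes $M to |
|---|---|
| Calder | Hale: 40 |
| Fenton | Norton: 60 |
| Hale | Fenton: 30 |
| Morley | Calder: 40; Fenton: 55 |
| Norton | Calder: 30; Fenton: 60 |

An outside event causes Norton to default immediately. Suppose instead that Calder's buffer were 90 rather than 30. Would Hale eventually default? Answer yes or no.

no

With Calder's buffer at 90:
Round 1 — Norton defaults (initial).
  Calder: +30 → 30 < 90
  Fenton: +60 → 60 ≥ 40
Round 2 — Fenton defaults.
No further defaults.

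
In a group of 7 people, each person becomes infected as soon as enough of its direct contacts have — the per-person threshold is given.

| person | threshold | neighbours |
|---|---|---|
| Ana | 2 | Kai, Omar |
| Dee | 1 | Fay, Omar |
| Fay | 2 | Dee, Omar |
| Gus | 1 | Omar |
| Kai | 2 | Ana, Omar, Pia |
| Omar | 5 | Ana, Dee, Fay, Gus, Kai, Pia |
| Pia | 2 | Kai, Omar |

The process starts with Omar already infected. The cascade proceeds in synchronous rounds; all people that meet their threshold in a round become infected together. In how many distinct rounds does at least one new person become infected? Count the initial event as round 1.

3

Round 1 — Omar becomes infected (initial).
Round 2 — checking thresholds:
  Ana: 1 of 2 neighbours < 2, not yet.
  Dee: 1 of 2 neighbours ≥ 1, becomes infected.
  Fay: 1 of 2 neighbours < 2, not yet.
  Gus: 1 of 1 neighbours ≥ 1, becomes infected.
  Kai: 1 of 3 neighbours < 2, not yet.
  Pia: 1 of 2 neighbours < 2, not yet.
Round 3 — checking thresholds:
  Ana: 1 of 2 neighbours < 2, not yet.
  Fay: 2 of 2 neighbours ≥ 2, becomes infected.
  Kai: 1 of 3 neighbours < 2, not yet.
  Pia: 1 of 2 neighbours < 2, not yet.
Round 4 — no new infections; cascade stops.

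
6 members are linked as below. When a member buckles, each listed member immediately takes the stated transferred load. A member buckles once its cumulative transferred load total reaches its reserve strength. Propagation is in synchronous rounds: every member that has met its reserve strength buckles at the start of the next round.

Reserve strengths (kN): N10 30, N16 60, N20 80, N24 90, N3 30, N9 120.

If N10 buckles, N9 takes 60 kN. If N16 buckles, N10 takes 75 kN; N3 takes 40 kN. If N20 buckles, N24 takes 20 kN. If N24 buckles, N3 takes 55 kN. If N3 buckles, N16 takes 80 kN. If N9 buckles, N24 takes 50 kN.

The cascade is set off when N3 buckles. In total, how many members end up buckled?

Round 1 — N3 buckles (initial).
  N16: +80 → 80 ≥ 60
Round 2 — N16 buckles.
  N10: +75 → 75 ≥ 30
Round 3 — N10 buckles.
  N9: +60 → 60 < 120
No further bucklings.

3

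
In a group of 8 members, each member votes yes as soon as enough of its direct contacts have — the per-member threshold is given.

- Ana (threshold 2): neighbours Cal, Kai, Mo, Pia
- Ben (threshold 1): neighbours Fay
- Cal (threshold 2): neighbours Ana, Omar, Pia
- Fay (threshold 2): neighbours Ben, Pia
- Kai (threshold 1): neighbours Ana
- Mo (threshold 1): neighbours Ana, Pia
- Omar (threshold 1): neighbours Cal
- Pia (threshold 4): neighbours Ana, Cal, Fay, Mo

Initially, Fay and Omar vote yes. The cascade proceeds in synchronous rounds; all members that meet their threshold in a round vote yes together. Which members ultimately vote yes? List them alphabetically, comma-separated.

Ben, Fay, Omar

Round 1 — Fay, Omar vote yes (initial).
Round 2 — checking thresholds:
  Ben: 1 of 1 neighbours ≥ 1, votes yes.
  Cal: 1 of 3 neighbours < 2, holds.
  Pia: 1 of 4 neighbours < 4, holds.
Round 3 — no new yes votes; cascade stops.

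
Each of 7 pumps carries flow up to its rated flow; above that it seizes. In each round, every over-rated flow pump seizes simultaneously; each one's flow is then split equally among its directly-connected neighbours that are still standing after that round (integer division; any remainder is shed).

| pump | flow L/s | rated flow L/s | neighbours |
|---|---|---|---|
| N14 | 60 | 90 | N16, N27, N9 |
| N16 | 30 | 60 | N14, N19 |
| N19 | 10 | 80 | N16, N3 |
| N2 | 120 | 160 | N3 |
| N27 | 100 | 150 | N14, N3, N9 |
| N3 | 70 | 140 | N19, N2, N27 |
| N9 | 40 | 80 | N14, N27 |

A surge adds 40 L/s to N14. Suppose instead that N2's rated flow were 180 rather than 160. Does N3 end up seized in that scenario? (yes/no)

no

With N2's rated flow at 180:
Round 1 — N14 at 100 > 90. N14 seizes.
  N14 sheds 100 L/s to N16, N27, N9: 33 each (1 lost).
    N16: 30+33 = 63 > 60
    N27: 100+33 = 133 ≤ 150
    N9: 40+33 = 73 ≤ 80
Round 2 — N16 seizes.
  N16 sheds 63 L/s to N19: 63 each.
    N19: 10+63 = 73 ≤ 80
No further seizures.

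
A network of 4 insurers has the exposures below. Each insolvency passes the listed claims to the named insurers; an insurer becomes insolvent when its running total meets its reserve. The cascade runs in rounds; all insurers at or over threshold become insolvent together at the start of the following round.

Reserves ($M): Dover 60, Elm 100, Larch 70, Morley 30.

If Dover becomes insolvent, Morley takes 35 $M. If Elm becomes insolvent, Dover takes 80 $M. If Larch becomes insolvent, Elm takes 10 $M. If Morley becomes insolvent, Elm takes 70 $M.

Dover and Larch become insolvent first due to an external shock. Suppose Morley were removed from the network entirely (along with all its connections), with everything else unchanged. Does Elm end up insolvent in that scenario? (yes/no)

no

With Morley removed:
Round 1 — Dover, Larch become insolvent (initial).
  Elm: +10 → 10 < 100
No further insolvencies.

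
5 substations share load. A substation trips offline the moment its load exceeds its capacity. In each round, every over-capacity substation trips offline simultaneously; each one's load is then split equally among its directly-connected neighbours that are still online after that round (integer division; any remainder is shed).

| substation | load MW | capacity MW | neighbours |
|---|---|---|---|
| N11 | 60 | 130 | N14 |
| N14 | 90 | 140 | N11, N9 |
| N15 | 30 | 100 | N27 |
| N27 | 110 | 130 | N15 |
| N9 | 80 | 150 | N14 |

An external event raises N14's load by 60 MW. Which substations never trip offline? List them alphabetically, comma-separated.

Round 1 — N14 at 150 > 140. N14 trips offline.
  N14 sheds 150 MW to N11, N9: 75 each.
    N11: 60+75 = 135 > 130
    N9: 80+75 = 155 > 150
Round 2 — N11, N9 trip offline.
  N11 sheds 135 MW: no online neighbours, lost.
  N9 sheds 155 MW: no online neighbours, lost.
No further trips.

N15, N27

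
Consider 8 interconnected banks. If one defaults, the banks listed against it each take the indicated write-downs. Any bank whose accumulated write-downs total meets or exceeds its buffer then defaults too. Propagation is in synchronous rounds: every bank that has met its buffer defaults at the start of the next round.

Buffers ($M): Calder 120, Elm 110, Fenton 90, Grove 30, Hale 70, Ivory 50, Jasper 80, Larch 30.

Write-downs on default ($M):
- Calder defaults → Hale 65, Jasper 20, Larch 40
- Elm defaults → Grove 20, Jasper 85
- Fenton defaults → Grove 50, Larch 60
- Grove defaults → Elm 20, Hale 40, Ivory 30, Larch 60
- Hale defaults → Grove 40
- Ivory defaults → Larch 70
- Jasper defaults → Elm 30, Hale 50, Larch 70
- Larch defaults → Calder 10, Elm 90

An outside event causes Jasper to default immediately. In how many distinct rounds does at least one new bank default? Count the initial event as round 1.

Round 1 — Jasper defaults (initial).
  Elm: +30 → 30 < 110
  Hale: +50 → 50 < 70
  Larch: +70 → 70 ≥ 30
Round 2 — Larch defaults.
  Calder: +10 → 10 < 120
  Elm: +90 → 120 ≥ 110
Round 3 — Elm defaults.
  Grove: +20 → 20 < 30
No further defaults.

3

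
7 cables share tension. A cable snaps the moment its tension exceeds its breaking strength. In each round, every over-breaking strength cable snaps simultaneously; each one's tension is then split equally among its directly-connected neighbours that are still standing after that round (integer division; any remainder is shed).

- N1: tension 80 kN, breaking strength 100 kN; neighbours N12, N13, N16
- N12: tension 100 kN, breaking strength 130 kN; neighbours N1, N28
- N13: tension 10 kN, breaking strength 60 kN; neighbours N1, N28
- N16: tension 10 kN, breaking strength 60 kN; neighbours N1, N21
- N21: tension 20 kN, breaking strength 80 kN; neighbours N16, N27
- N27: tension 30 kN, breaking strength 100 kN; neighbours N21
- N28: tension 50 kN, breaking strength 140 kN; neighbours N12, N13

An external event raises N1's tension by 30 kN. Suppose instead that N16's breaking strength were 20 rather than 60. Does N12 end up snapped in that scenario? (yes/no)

With N16's breaking strength at 20:
Round 1 — N1 at 110 > 100. N1 snaps.
  N1 sheds 110 kN to N12, N13, N16: 36 each (2 lost).
    N12: 100+36 = 136 > 130
    N13: 10+36 = 46 ≤ 60
    N16: 10+36 = 46 > 20
Round 2 — N12, N16 snap.
  N12 sheds 136 kN to N28: 136 each.
    N28: 50+136 = 186 > 140
  N16 sheds 46 kN to N21: 46 each.
    N21: 20+46 = 66 ≤ 80
Round 3 — N28 snaps.
  N28 sheds 186 kN to N13: 186 each.
    N13: 46+186 = 232 > 60
Round 4 — N13 snaps.
  N13 sheds 232 kN: no online neighbours, lost.
No further breaks.

yes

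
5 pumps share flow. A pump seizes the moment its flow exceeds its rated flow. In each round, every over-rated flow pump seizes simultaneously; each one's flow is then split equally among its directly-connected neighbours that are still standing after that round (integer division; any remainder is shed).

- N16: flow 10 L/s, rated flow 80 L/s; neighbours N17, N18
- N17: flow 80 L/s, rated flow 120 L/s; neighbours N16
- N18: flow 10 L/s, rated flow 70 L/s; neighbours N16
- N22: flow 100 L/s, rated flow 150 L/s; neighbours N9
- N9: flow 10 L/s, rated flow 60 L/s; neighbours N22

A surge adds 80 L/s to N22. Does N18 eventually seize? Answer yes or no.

no

Round 1 — N22 at 180 > 150. N22 seizes.
  N22 sheds 180 L/s to N9: 180 each.
    N9: 10+180 = 190 > 60
Round 2 — N9 seizes.
  N9 sheds 190 L/s: no online neighbours, lost.
No further seizures.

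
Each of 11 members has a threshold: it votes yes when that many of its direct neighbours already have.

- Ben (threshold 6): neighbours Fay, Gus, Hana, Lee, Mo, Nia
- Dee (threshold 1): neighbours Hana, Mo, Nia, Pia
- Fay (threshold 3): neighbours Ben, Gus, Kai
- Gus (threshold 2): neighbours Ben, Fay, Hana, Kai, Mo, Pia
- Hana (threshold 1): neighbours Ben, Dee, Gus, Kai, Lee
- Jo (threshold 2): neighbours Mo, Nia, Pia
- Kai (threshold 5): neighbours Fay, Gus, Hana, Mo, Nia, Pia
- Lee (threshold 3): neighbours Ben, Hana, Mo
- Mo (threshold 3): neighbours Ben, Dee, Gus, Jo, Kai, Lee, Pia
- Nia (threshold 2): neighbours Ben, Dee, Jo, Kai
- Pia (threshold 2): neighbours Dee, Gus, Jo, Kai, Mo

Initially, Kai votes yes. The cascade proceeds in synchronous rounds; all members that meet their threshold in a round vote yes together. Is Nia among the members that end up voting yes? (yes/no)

Round 1 — Kai votes yes (initial).
Round 2 — checking thresholds:
  Fay: 1 of 3 neighbours < 3, not yet.
  Gus: 1 of 6 neighbours < 2, not yet.
  Hana: 1 of 5 neighbours ≥ 1, votes yes.
  Mo: 1 of 7 neighbours < 3, not yet.
  Nia: 1 of 4 neighbours < 2, not yet.
  Pia: 1 of 5 neighbours < 2, not yet.
Round 3 — checking thresholds:
  Ben: 1 of 6 neighbours < 6, not yet.
  Dee: 1 of 4 neighbours ≥ 1, votes yes.
  Fay: 1 of 3 neighbours < 3, not yet.
  Gus: 2 of 6 neighbours ≥ 2, votes yes.
  Lee: 1 of 3 neighbours < 3, not yet.
  Mo: 1 of 7 neighbours < 3, not yet.
  Nia: 1 of 4 neighbours < 2, not yet.
  Pia: 1 of 5 neighbours < 2, not yet.
Round 4 — checking thresholds:
  Ben: 2 of 6 neighbours < 6, not yet.
  Fay: 2 of 3 neighbours < 3, not yet.
  Lee: 1 of 3 neighbours < 3, not yet.
  Mo: 3 of 7 neighbours ≥ 3, votes yes.
  Nia: 2 of 4 neighbours ≥ 2, votes yes.
  Pia: 3 of 5 neighbours ≥ 2, votes yes.
Round 5 — checking thresholds:
  Ben: 4 of 6 neighbours < 6, not yet.
  Fay: 2 of 3 neighbours < 3, not yet.
  Jo: 3 of 3 neighbours ≥ 2, votes yes.
  Lee: 2 of 3 neighbours < 3, not yet.
Round 6 — no new yes votes; cascade stops.

yes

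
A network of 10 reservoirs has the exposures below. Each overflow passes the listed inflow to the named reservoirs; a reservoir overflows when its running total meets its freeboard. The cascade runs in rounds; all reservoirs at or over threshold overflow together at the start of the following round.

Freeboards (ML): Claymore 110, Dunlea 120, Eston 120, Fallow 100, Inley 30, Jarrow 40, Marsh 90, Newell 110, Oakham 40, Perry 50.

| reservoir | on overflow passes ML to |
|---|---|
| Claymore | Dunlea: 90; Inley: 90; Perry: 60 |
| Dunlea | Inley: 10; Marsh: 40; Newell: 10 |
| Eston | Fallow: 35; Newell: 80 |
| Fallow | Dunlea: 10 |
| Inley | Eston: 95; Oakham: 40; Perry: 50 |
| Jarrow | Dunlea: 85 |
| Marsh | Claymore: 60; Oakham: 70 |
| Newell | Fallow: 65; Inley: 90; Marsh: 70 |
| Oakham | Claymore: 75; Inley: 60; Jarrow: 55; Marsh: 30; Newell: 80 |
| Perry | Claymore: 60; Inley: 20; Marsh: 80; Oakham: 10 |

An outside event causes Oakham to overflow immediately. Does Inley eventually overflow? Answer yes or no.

Round 1 — Oakham overflows (initial).
  Claymore: +75 → 75 < 110
  Inley: +60 → 60 ≥ 30
  Jarrow: +55 → 55 ≥ 40
  Marsh: +30 → 30 < 90
  Newell: +80 → 80 < 110
Round 2 — Inley, Jarrow overflow.
  Dunlea: +85 → 85 < 120
  Eston: +95 → 95 < 120
  Perry: +50 → 50 ≥ 50
Round 3 — Perry overflows.
  Claymore: +60 → 135 ≥ 110
  Marsh: +80 → 110 ≥ 90
Round 4 — Claymore, Marsh overflow.
  Dunlea: +90 → 175 ≥ 120
Round 5 — Dunlea overflows.
  Newell: +10 → 90 < 110
No further overflows.

yes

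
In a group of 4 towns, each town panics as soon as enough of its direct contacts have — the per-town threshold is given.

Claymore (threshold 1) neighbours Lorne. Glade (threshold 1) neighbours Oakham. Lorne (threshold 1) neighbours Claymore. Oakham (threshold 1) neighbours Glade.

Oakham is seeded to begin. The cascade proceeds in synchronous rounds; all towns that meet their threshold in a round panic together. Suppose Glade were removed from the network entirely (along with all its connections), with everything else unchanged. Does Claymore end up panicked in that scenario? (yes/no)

no

With Glade removed:
Round 1 — Oakham panics (initial).
Round 2 — no new panics; cascade stops.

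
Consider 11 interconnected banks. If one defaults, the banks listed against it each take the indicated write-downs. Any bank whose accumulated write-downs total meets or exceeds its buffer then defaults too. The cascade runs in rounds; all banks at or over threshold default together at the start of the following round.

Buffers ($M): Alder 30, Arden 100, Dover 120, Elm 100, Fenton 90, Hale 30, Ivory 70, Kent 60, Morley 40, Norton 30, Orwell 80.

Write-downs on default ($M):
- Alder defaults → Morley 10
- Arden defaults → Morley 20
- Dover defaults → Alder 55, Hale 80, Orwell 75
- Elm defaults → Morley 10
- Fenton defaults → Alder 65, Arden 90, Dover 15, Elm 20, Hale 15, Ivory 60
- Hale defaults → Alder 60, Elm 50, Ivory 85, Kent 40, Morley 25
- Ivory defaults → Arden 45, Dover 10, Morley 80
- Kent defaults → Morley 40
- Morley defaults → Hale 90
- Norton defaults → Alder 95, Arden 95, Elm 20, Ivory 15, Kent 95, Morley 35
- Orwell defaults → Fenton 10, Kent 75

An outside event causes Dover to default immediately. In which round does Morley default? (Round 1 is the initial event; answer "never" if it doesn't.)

4

Round 1 — Dover defaults (initial).
  Alder: +55 → 55 ≥ 30
  Hale: +80 → 80 ≥ 30
  Orwell: +75 → 75 < 80
Round 2 — Alder, Hale default.
  Elm: +50 → 50 < 100
  Ivory: +85 → 85 ≥ 70
  Kent: +40 → 40 < 60
  Morley: +10+25 → 35 < 40
Round 3 — Ivory defaults.
  Arden: +45 → 45 < 100
  Morley: +80 → 115 ≥ 40
Round 4 — Morley defaults.
No further defaults.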